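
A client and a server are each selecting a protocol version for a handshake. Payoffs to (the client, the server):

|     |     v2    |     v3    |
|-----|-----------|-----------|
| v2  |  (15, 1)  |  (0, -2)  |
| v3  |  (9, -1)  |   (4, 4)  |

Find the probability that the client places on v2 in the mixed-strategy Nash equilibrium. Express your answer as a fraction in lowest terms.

5/8

The client's mix p on v2 must make the server indifferent between v2 and v3.
The server's payoff from v2: 1p + (-1)(1−p). From v3: (-2)p + 4(1−p).
Set equal: 3p = 5(1−p) → p = 5/8.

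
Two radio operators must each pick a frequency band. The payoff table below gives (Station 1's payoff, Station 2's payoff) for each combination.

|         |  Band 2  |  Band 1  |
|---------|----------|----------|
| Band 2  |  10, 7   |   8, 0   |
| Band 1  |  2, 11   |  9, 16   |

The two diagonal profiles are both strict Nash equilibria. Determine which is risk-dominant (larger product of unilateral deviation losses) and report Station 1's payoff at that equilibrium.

10

At both Band 2: Station 1 loses 10 − 2 = 8 by deviating; Station 2 loses 7 − 0 = 7. Product = 8·7 = 56.
At both Band 1: Station 1 loses 9 − 8 = 1 by deviating; Station 2 loses 16 − 11 = 5. Product = 1·5 = 5.
56 > 5, so both Band 2 is risk-dominant. Station 1's payoff there is 10.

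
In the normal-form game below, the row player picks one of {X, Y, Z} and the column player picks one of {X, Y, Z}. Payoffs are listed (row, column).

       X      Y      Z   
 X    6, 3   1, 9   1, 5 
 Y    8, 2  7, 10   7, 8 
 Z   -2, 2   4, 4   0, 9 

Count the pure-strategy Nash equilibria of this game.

1

Both Y: the row player gets 7 (best alternative 4); the column player gets 10 (best alternative 8). Neither deviates — NE.
Both X is not a NE: the row player would switch to Y (8 > 6).
No other cell survives both best-response checks, so there is 1 pure NE.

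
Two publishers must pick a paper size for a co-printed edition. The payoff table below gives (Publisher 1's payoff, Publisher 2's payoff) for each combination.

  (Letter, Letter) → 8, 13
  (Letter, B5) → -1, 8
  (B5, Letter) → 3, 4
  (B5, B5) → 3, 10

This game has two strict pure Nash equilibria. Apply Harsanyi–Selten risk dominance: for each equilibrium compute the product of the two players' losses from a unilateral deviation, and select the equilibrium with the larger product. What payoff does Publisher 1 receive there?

8

At both Letter: Publisher 1 loses 8 − 3 = 5 by deviating; Publisher 2 loses 13 − 8 = 5. Product = 5·5 = 25.
At both B5: Publisher 1 loses 3 − (-1) = 4 by deviating; Publisher 2 loses 10 − 4 = 6. Product = 4·6 = 24.
25 > 24, so both Letter is risk-dominant. Publisher 1's payoff there is 8.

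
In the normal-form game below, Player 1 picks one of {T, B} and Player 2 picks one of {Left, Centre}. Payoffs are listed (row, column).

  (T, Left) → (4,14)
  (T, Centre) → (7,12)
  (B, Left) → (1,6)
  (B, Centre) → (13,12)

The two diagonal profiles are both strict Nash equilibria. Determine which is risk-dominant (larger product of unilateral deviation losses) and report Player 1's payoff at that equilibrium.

13

At (T, Left): Player 1 loses 4 − 1 = 3 by deviating; Player 2 loses 14 − 12 = 2. Product = 3·2 = 6.
At (B, Centre): Player 1 loses 13 − 7 = 6 by deviating; Player 2 loses 12 − 6 = 6. Product = 6·6 = 36.
36 > 6, so (B, Centre) is risk-dominant. Player 1's payoff there is 13.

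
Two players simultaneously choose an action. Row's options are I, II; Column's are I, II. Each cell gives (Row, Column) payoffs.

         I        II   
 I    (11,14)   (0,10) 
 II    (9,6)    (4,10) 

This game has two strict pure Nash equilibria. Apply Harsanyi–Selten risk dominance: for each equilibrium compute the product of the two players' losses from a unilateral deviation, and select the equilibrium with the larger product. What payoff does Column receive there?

10

At both I: Row loses 11 − 9 = 2 by deviating; Column loses 14 − 10 = 4. Product = 2·4 = 8.
At both II: Row loses 4 − 0 = 4 by deviating; Column loses 10 − 6 = 4. Product = 4·4 = 16.
16 > 8, so both II is risk-dominant. Column's payoff there is 10.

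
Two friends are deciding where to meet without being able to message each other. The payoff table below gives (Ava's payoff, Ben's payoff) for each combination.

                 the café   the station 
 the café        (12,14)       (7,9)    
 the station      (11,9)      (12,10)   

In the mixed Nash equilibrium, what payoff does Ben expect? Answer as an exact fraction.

Ava mixes with probability p on the café, chosen so Ben is indifferent: 14p + 9(1−p) = 9p + 10(1−p) gives p = 1/6.
Ben's expected payoff is 14·1/6 + 9·5/6 = 59/6.

59/6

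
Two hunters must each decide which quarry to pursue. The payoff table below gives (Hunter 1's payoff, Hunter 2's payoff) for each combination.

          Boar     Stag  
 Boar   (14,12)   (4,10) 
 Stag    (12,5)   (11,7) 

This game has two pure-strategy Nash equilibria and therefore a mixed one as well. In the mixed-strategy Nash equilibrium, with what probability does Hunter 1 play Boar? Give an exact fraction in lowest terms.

Hunter 1's mix p on Boar must make Hunter 2 indifferent between Boar and Stag.
Hunter 2's payoff from Boar: 12p + 5(1−p). From Stag: 10p + 7(1−p).
Set equal: 2p = 2(1−p) → p = 2/4 = 1/2.

1/2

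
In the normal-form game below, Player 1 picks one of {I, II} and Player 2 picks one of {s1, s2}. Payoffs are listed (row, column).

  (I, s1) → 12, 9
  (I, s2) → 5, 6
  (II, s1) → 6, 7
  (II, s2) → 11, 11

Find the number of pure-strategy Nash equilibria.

2

(I, s1): Player 1 gets 12 (best alternative 6); Player 2 gets 9 (best alternative 6). Neither deviates — NE.
(II, s2): Player 1 gets 11 (best alternative 5); Player 2 gets 11 (best alternative 7). Neither deviates — NE.
(II, s1) is not a NE: Player 1 would switch to I (12 > 6).
No other cell survives both best-response checks, so there are 2 pure NE.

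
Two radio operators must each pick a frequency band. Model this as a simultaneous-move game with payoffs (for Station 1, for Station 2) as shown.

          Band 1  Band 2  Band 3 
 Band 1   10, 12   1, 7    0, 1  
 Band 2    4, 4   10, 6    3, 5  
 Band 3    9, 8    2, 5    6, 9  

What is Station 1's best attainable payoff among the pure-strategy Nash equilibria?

10

Both Band 1 is a pure NE (Station 1: 10 ≥ 9; Station 2: 12 ≥ 7). Station 1 gets 10.
Both Band 2 is a pure NE (Station 1: 10 ≥ 2; Station 2: 6 ≥ 5). Station 1 gets 10.
Both Band 3 is a pure NE (Station 1: 6 ≥ 3; Station 2: 9 ≥ 8). Station 1 gets 6.
Every other cell has a profitable deviation for at least one player. Highest of {10, 10, 6} is 10.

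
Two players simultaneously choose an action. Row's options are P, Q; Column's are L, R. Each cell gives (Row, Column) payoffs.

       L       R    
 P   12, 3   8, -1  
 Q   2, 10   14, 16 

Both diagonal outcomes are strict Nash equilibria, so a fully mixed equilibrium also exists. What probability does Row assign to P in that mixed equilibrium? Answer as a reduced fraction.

3/5

Row's mix p on P must make Column indifferent between L and R.
Column's payoff from L: 3p + 10(1−p). From R: (-1)p + 16(1−p).
Set equal: 4p = 6(1−p) → p = 6/10 = 3/5.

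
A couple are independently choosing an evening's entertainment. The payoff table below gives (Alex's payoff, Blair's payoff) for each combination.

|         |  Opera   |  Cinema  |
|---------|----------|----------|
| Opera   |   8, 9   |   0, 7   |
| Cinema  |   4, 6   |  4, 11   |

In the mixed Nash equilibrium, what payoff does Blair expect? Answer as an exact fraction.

57/7

Alex mixes with probability p on Opera, chosen so Blair is indifferent: 9p + 6(1−p) = 7p + 11(1−p) gives p = 5/7.
Blair's expected payoff is 9·5/7 + 6·2/7 = 57/7.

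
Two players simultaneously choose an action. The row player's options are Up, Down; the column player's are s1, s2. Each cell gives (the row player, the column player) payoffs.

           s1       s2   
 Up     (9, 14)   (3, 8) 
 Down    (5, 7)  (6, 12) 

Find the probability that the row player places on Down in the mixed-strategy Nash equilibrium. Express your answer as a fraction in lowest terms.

The row player's mix p on Up must make the column player indifferent between s1 and s2.
The column player's payoff from s1: 14p + 7(1−p). From s2: 8p + 12(1−p).
Set equal: 6p = 5(1−p) → p = 5/11.
Probability on Down is 1 − 5/11 = 6/11.

6/11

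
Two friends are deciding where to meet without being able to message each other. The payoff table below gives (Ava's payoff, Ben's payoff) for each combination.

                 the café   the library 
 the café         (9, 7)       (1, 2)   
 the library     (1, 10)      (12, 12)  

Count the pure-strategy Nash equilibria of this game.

Both the café: Ava gets 9 (best alternative 1); Ben gets 7 (best alternative 2). Neither deviates — NE.
Both the library: Ava gets 12 (best alternative 1); Ben gets 12 (best alternative 10). Neither deviates — NE.
(the library, the café) is not a NE: Ava would switch to the café (9 > 1).
No other cell survives both best-response checks, so there are 2 pure NE.

2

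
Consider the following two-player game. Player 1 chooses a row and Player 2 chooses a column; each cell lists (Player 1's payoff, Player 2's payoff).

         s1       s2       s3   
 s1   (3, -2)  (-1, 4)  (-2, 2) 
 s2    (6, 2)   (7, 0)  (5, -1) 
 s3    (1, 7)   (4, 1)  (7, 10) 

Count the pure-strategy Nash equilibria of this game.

2

(s2, s1): Player 1 gets 6 (best alternative 3); Player 2 gets 2 (best alternative 0). Neither deviates — NE.
Both s3: Player 1 gets 7 (best alternative 5); Player 2 gets 10 (best alternative 7). Neither deviates — NE.
Both s1 is not a NE: Player 1 would switch to s2 (6 > 3).
No other cell survives both best-response checks, so there are 2 pure NE.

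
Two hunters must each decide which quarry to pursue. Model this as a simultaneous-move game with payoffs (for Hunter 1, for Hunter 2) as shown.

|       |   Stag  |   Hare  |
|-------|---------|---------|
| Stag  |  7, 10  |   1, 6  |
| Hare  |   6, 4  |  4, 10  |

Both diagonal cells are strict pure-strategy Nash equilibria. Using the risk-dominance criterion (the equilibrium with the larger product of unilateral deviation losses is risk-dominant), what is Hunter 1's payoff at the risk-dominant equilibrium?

At both Stag: Hunter 1 loses 7 − 6 = 1 by deviating; Hunter 2 loses 10 − 6 = 4. Product = 1·4 = 4.
At both Hare: Hunter 1 loses 4 − 1 = 3 by deviating; Hunter 2 loses 10 − 4 = 6. Product = 3·6 = 18.
18 > 4, so both Hare is risk-dominant. Hunter 1's payoff there is 4.

4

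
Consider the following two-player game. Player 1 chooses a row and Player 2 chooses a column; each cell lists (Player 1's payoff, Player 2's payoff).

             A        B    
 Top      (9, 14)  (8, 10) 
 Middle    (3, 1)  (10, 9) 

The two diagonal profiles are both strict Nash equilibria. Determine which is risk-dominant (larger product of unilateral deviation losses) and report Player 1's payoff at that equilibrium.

At (Top, A): Player 1 loses 9 − 3 = 6 by deviating; Player 2 loses 14 − 10 = 4. Product = 6·4 = 24.
At (Middle, B): Player 1 loses 10 − 8 = 2 by deviating; Player 2 loses 9 − 1 = 8. Product = 2·8 = 16.
24 > 16, so (Top, A) is risk-dominant. Player 1's payoff there is 9.

9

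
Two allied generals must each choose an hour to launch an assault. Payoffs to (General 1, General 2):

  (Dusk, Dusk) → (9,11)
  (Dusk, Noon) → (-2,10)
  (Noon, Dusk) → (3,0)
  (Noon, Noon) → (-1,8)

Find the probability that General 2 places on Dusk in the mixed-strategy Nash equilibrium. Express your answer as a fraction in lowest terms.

1/7

General 2's mix q on Dusk must make General 1 indifferent between Dusk and Noon.
General 1's payoff from Dusk: 9q + (-2)(1−q). From Noon: 3q + (-1)(1−q).
Set equal: 6q = 1(1−q) → q = 1/7.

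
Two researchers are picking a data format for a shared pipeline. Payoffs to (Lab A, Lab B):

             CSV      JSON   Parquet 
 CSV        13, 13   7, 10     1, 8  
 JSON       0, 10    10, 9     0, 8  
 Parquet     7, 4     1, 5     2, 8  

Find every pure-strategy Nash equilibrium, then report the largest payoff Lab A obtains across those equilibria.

Both CSV is a pure NE (Lab A: 13 ≥ 7; Lab B: 13 ≥ 10). Lab A gets 13.
Both Parquet is a pure NE (Lab A: 2 ≥ 1; Lab B: 8 ≥ 5). Lab A gets 2.
Every other cell has a profitable deviation for at least one player. Highest of {13, 2} is 13.

13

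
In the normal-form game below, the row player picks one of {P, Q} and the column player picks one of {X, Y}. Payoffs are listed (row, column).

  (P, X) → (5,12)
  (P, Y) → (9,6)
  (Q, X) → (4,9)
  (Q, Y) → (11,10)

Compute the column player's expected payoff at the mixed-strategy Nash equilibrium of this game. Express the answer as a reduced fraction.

66/7

The row player mixes with probability p on P, chosen so the column player is indifferent: 12p + 9(1−p) = 6p + 10(1−p) gives p = 1/7.
The column player's expected payoff is 12·1/7 + 9·6/7 = 66/7.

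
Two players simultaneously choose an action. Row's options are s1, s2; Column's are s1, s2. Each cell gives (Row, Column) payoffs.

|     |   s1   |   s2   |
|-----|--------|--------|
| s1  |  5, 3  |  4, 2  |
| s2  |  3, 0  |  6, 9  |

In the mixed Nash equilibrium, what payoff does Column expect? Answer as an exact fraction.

27/10

Row mixes with probability p on s1, chosen so Column is indifferent: 3p + 0(1−p) = 2p + 9(1−p) gives p = 9/10.
Column's expected payoff is 3·9/10 + 0·1/10 = 27/10.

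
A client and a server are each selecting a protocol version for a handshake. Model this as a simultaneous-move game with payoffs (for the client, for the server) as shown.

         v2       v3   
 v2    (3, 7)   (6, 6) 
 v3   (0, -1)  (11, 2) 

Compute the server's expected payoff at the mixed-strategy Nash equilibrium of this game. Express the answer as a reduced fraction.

The client mixes with probability p on v2, chosen so the server is indifferent: 7p + (-1)(1−p) = 6p + 2(1−p) gives p = 3/4.
The server's expected payoff is 7·3/4 + (-1)·1/4 = 5.

5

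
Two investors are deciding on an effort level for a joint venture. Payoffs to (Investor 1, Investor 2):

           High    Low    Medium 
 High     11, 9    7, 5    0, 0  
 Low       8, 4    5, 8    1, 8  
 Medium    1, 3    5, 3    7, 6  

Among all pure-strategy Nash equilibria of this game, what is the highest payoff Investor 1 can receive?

11

Both High is a pure NE (Investor 1: 11 ≥ 8; Investor 2: 9 ≥ 5). Investor 1 gets 11.
Both Medium is a pure NE (Investor 1: 7 ≥ 1; Investor 2: 6 ≥ 3). Investor 1 gets 7.
Every other cell has a profitable deviation for at least one player. Highest of {11, 7} is 11.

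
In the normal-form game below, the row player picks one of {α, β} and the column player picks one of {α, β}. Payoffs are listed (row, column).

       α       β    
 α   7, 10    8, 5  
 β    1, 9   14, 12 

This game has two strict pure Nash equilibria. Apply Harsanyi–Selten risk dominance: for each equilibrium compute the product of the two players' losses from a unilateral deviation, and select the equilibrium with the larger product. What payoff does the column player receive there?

10

At both α: the row player loses 7 − 1 = 6 by deviating; the column player loses 10 − 5 = 5. Product = 6·5 = 30.
At both β: the row player loses 14 − 8 = 6 by deviating; the column player loses 12 − 9 = 3. Product = 6·3 = 18.
30 > 18, so both α is risk-dominant. The column player's payoff there is 10.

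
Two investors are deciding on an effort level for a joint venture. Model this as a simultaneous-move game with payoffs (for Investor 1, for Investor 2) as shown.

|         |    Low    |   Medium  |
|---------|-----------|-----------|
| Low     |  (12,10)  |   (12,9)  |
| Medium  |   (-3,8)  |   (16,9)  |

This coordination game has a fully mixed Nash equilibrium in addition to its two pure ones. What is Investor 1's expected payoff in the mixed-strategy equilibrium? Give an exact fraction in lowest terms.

12

Investor 2 mixes with probability q on Low, chosen so Investor 1 is indifferent: 12q + 12(1−q) = (-3)q + 16(1−q) gives q = 4/19.
Investor 1's expected payoff (from either row, since indifferent) is 12·4/19 + 12·15/19 = 12.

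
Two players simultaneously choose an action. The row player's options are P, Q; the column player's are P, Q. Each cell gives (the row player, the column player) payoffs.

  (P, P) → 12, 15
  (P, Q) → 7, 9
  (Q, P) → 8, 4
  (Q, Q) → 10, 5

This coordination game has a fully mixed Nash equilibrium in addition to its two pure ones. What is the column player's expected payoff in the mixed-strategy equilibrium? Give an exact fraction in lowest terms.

39/7

The row player mixes with probability p on P, chosen so the column player is indifferent: 15p + 4(1−p) = 9p + 5(1−p) gives p = 1/7.
The column player's expected payoff is 15·1/7 + 4·6/7 = 39/7.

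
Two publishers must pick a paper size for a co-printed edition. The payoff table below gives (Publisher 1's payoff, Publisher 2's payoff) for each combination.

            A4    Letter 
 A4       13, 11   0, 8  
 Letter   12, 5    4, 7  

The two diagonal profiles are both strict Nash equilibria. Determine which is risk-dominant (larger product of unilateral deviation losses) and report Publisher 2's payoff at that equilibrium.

7

At both A4: Publisher 1 loses 13 − 12 = 1 by deviating; Publisher 2 loses 11 − 8 = 3. Product = 1·3 = 3.
At both Letter: Publisher 1 loses 4 − 0 = 4 by deviating; Publisher 2 loses 7 − 5 = 2. Product = 4·2 = 8.
8 > 3, so both Letter is risk-dominant. Publisher 2's payoff there is 7.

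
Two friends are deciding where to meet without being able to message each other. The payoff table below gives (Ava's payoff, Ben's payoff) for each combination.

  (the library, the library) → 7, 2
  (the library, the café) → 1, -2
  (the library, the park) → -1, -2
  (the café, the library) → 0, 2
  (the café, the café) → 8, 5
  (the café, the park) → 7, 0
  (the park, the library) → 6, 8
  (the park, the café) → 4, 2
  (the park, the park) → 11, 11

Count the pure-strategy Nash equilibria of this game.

3

Both the library: Ava gets 7 (best alternative 6); Ben gets 2 (best alternative -2). Neither deviates — NE.
Both the café: Ava gets 8 (best alternative 4); Ben gets 5 (best alternative 2). Neither deviates — NE.
Both the park: Ava gets 11 (best alternative 7); Ben gets 11 (best alternative 8). Neither deviates — NE.
(the park, the library) is not a NE: Ava would switch to the library (7 > 6).
No other cell survives both best-response checks, so there are 3 pure NE.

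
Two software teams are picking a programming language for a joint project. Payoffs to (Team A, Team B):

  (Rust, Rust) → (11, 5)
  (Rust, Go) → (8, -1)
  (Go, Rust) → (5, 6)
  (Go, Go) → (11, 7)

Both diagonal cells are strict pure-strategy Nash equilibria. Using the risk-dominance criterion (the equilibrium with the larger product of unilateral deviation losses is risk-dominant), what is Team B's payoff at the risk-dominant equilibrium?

5

At both Rust: Team A loses 11 − 5 = 6 by deviating; Team B loses 5 − (-1) = 6. Product = 6·6 = 36.
At both Go: Team A loses 11 − 8 = 3 by deviating; Team B loses 7 − 6 = 1. Product = 3·1 = 3.
36 > 3, so both Rust is risk-dominant. Team B's payoff there is 5.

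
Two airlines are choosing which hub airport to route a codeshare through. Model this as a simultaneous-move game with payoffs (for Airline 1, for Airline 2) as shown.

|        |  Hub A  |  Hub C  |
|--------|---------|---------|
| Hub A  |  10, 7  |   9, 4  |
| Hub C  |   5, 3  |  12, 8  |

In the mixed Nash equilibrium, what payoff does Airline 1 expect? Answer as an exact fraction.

Airline 2 mixes with probability q on Hub A, chosen so Airline 1 is indifferent: 10q + 9(1−q) = 5q + 12(1−q) gives q = 3/8.
Airline 1's expected payoff (from either row, since indifferent) is 10·3/8 + 9·5/8 = 75/8.

75/8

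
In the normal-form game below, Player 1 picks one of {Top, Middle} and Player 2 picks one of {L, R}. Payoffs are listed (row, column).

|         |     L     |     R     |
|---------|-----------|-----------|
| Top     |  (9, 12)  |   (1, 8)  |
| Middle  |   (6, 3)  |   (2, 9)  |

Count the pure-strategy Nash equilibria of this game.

2

(Top, L): Player 1 gets 9 (best alternative 6); Player 2 gets 12 (best alternative 8). Neither deviates — NE.
(Middle, R): Player 1 gets 2 (best alternative 1); Player 2 gets 9 (best alternative 3). Neither deviates — NE.
(Middle, L) is not a NE: Player 1 would switch to Top (9 > 6).
No other cell survives both best-response checks, so there are 2 pure NE.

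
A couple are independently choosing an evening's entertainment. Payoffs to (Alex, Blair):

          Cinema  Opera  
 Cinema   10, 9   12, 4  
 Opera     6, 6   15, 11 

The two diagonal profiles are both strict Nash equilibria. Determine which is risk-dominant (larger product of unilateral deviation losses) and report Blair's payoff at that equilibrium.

9

At both Cinema: Alex loses 10 − 6 = 4 by deviating; Blair loses 9 − 4 = 5. Product = 4·5 = 20.
At both Opera: Alex loses 15 − 12 = 3 by deviating; Blair loses 11 − 6 = 5. Product = 3·5 = 15.
20 > 15, so both Cinema is risk-dominant. Blair's payoff there is 9.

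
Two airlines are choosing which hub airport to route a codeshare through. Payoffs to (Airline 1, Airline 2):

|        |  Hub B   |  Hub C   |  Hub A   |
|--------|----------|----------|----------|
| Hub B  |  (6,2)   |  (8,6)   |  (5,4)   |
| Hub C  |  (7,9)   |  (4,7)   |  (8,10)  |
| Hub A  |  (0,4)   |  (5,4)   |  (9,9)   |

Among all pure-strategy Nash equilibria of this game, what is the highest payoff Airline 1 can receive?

(Hub B, Hub C) is a pure NE (Airline 1: 8 ≥ 5; Airline 2: 6 ≥ 4). Airline 1 gets 8.
Both Hub A is a pure NE (Airline 1: 9 ≥ 8; Airline 2: 9 ≥ 4). Airline 1 gets 9.
Every other cell has a profitable deviation for at least one player. Highest of {8, 9} is 9.

9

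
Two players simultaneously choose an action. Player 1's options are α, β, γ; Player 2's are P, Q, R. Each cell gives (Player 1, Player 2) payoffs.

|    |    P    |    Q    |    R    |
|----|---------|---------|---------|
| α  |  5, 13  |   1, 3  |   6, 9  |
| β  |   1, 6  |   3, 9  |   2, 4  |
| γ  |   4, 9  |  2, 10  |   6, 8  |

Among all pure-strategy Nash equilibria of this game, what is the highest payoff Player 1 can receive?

(α, P) is a pure NE (Player 1: 5 ≥ 4; Player 2: 13 ≥ 9). Player 1 gets 5.
(β, Q) is a pure NE (Player 1: 3 ≥ 2; Player 2: 9 ≥ 6). Player 1 gets 3.
Every other cell has a profitable deviation for at least one player. Highest of {5, 3} is 5.

5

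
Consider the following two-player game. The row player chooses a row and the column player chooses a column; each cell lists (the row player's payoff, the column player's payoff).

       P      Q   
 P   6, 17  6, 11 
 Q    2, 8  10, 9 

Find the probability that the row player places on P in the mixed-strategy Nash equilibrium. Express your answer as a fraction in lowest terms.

The row player's mix p on P must make the column player indifferent between P and Q.
The column player's payoff from P: 17p + 8(1−p). From Q: 11p + 9(1−p).
Set equal: 6p = 1(1−p) → p = 1/7.

1/7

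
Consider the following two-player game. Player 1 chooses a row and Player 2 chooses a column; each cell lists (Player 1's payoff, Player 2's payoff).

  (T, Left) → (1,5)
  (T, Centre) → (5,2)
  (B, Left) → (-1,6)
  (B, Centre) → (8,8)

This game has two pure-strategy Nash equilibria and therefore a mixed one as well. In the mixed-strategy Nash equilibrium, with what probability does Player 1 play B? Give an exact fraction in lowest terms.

Player 1's mix p on T must make Player 2 indifferent between Left and Centre.
Player 2's payoff from Left: 5p + 6(1−p). From Centre: 2p + 8(1−p).
Set equal: 3p = 2(1−p) → p = 2/5.
Probability on B is 1 − 2/5 = 3/5.

3/5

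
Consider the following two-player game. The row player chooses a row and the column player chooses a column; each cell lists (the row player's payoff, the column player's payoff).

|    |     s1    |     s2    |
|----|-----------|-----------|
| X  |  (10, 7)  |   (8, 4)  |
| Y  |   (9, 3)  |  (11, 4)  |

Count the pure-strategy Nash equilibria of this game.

(X, s1): the row player gets 10 (best alternative 9); the column player gets 7 (best alternative 4). Neither deviates — NE.
(Y, s2): the row player gets 11 (best alternative 8); the column player gets 4 (best alternative 3). Neither deviates — NE.
(X, s2) is not a NE: the row player would switch to Y (11 > 8).
No other cell survives both best-response checks, so there are 2 pure NE.

2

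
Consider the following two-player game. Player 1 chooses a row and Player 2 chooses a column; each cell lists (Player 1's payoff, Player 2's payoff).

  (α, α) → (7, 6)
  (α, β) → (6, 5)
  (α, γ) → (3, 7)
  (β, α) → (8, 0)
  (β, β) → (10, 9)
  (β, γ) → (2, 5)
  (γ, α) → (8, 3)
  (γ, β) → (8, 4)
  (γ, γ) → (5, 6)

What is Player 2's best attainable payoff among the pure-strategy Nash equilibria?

Both β is a pure NE (Player 1: 10 ≥ 8; Player 2: 9 ≥ 5). Player 2 gets 9.
Both γ is a pure NE (Player 1: 5 ≥ 3; Player 2: 6 ≥ 4). Player 2 gets 6.
Every other cell has a profitable deviation for at least one player. Highest of {9, 6} is 9.

9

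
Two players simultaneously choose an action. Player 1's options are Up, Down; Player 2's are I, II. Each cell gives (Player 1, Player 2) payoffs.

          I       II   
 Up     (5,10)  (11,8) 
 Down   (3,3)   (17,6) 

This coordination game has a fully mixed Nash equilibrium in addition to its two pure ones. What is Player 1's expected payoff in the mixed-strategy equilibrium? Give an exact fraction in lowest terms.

Player 2 mixes with probability q on I, chosen so Player 1 is indifferent: 5q + 11(1−q) = 3q + 17(1−q) gives q = 3/4.
Player 1's expected payoff (from either row, since indifferent) is 5·3/4 + 11·1/4 = 13/2.

13/2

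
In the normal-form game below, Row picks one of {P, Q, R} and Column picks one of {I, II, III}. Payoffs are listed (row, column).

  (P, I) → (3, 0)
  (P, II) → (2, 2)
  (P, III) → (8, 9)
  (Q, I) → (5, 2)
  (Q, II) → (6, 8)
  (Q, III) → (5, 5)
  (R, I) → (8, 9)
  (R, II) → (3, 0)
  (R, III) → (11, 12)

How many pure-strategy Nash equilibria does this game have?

2

(Q, II): Row gets 6 (best alternative 3); Column gets 8 (best alternative 5). Neither deviates — NE.
(R, III): Row gets 11 (best alternative 8); Column gets 12 (best alternative 9). Neither deviates — NE.
(P, I) is not a NE: Row would switch to R (8 > 3).
No other cell survives both best-response checks, so there are 2 pure NE.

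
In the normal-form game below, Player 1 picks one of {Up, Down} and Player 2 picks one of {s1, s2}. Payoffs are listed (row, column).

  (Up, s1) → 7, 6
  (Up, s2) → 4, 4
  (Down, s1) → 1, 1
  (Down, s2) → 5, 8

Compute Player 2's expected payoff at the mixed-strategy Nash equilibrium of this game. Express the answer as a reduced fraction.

Player 1 mixes with probability p on Up, chosen so Player 2 is indifferent: 6p + 1(1−p) = 4p + 8(1−p) gives p = 7/9.
Player 2's expected payoff is 6·7/9 + 1·2/9 = 44/9.

44/9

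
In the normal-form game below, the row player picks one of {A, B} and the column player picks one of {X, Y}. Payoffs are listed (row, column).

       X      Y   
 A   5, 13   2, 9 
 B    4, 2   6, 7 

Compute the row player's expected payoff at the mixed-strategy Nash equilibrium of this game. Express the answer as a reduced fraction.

22/5

The column player mixes with probability q on X, chosen so the row player is indifferent: 5q + 2(1−q) = 4q + 6(1−q) gives q = 4/5.
The row player's expected payoff (from either row, since indifferent) is 5·4/5 + 2·1/5 = 22/5.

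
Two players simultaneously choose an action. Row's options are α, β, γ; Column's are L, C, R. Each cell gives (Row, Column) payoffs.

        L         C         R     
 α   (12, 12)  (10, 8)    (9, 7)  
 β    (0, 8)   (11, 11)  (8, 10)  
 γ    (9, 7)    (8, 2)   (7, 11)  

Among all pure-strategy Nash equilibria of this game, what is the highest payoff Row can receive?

12

(α, L) is a pure NE (Row: 12 ≥ 9; Column: 12 ≥ 8). Row gets 12.
(β, C) is a pure NE (Row: 11 ≥ 10; Column: 11 ≥ 10). Row gets 11.
Every other cell has a profitable deviation for at least one player. Highest of {12, 11} is 12.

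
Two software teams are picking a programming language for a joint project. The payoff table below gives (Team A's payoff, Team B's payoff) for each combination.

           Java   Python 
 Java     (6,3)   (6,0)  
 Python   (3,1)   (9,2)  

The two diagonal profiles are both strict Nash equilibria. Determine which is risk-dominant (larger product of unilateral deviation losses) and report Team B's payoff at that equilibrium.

3

At both Java: Team A loses 6 − 3 = 3 by deviating; Team B loses 3 − 0 = 3. Product = 3·3 = 9.
At both Python: Team A loses 9 − 6 = 3 by deviating; Team B loses 2 − 1 = 1. Product = 3·1 = 3.
9 > 3, so both Java is risk-dominant. Team B's payoff there is 3.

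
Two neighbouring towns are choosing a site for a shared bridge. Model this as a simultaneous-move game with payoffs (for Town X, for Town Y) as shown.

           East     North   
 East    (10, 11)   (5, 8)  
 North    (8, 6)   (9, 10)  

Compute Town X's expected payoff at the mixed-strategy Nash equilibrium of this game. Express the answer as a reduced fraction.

25/3

Town Y mixes with probability q on East, chosen so Town X is indifferent: 10q + 5(1−q) = 8q + 9(1−q) gives q = 2/3.
Town X's expected payoff (from either row, since indifferent) is 10·2/3 + 5·1/3 = 25/3.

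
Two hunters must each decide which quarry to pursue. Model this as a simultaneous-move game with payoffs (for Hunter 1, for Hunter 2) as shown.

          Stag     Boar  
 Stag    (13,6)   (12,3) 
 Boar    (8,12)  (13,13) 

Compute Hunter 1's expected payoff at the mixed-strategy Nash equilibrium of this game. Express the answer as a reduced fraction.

Hunter 2 mixes with probability q on Stag, chosen so Hunter 1 is indifferent: 13q + 12(1−q) = 8q + 13(1−q) gives q = 1/6.
Hunter 1's expected payoff (from either row, since indifferent) is 13·1/6 + 12·5/6 = 73/6.

73/6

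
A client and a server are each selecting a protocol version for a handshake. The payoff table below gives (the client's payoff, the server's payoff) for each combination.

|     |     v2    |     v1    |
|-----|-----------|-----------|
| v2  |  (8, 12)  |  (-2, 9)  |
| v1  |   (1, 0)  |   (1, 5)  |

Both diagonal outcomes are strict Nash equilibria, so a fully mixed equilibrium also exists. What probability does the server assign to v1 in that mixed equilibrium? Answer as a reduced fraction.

The server's mix q on v2 must make the client indifferent between v2 and v1.
The client's payoff from v2: 8q + (-2)(1−q). From v1: 1q + 1(1−q).
Set equal: 7q = 3(1−q) → q = 3/10.
Probability on v1 is 1 − 3/10 = 7/10.

7/10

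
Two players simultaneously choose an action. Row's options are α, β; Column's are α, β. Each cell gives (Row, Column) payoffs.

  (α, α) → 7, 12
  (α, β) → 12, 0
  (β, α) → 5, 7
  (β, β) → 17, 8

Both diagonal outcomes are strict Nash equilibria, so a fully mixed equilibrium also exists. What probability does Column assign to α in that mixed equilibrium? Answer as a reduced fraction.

5/7

Column's mix q on α must make Row indifferent between α and β.
Row's payoff from α: 7q + 12(1−q). From β: 5q + 17(1−q).
Set equal: 2q = 5(1−q) → q = 5/7.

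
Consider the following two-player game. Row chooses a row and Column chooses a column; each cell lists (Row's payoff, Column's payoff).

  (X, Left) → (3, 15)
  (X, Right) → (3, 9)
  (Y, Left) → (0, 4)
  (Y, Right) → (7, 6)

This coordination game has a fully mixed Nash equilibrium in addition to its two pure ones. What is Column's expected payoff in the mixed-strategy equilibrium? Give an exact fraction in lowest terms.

27/4

Row mixes with probability p on X, chosen so Column is indifferent: 15p + 4(1−p) = 9p + 6(1−p) gives p = 1/4.
Column's expected payoff is 15·1/4 + 4·3/4 = 27/4.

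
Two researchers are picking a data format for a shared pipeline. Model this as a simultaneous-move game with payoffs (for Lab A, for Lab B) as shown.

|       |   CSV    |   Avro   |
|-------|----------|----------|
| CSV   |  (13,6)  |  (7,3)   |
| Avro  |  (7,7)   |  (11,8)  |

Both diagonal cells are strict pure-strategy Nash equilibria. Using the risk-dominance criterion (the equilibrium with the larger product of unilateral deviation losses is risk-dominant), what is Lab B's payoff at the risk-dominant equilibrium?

At both CSV: Lab A loses 13 − 7 = 6 by deviating; Lab B loses 6 − 3 = 3. Product = 6·3 = 18.
At both Avro: Lab A loses 11 − 7 = 4 by deviating; Lab B loses 8 − 7 = 1. Product = 4·1 = 4.
18 > 4, so both CSV is risk-dominant. Lab B's payoff there is 6.

6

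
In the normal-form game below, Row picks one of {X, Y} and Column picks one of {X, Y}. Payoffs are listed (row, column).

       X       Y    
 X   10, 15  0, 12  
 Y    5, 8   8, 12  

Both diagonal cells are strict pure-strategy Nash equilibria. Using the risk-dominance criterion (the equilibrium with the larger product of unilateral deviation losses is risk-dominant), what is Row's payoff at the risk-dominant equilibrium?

At both X: Row loses 10 − 5 = 5 by deviating; Column loses 15 − 12 = 3. Product = 5·3 = 15.
At both Y: Row loses 8 − 0 = 8 by deviating; Column loses 12 − 8 = 4. Product = 8·4 = 32.
32 > 15, so both Y is risk-dominant. Row's payoff there is 8.

8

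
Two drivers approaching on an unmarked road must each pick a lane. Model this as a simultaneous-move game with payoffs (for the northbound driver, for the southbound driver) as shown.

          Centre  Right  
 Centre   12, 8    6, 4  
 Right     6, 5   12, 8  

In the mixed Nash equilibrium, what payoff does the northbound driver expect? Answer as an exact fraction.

The southbound driver mixes with probability q on Centre, chosen so the northbound driver is indifferent: 12q + 6(1−q) = 6q + 12(1−q) gives q = 1/2.
The northbound driver's expected payoff (from either row, since indifferent) is 12·1/2 + 6·1/2 = 9.

9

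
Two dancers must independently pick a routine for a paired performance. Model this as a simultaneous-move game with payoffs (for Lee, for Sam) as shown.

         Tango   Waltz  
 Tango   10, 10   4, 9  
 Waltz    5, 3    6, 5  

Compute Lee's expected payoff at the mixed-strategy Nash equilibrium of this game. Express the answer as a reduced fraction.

40/7

Sam mixes with probability q on Tango, chosen so Lee is indifferent: 10q + 4(1−q) = 5q + 6(1−q) gives q = 2/7.
Lee's expected payoff (from either row, since indifferent) is 10·2/7 + 4·5/7 = 40/7.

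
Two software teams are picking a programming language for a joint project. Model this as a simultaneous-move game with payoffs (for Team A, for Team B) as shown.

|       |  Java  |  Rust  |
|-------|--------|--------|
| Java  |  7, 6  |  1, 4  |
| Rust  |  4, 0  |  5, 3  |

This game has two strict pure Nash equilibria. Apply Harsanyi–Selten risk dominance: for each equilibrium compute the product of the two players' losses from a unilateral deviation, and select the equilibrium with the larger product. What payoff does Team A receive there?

5

At both Java: Team A loses 7 − 4 = 3 by deviating; Team B loses 6 − 4 = 2. Product = 3·2 = 6.
At both Rust: Team A loses 5 − 1 = 4 by deviating; Team B loses 3 − 0 = 3. Product = 4·3 = 12.
12 > 6, so both Rust is risk-dominant. Team A's payoff there is 5.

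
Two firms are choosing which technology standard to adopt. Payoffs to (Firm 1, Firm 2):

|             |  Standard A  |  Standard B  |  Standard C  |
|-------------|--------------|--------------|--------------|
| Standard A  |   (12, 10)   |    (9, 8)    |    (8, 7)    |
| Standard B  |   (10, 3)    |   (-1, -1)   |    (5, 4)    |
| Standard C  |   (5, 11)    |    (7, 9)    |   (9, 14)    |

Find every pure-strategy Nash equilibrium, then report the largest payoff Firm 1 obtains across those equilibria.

12

Both Standard A is a pure NE (Firm 1: 12 ≥ 10; Firm 2: 10 ≥ 8). Firm 1 gets 12.
Both Standard C is a pure NE (Firm 1: 9 ≥ 8; Firm 2: 14 ≥ 11). Firm 1 gets 9.
Every other cell has a profitable deviation for at least one player. Highest of {12, 9} is 12.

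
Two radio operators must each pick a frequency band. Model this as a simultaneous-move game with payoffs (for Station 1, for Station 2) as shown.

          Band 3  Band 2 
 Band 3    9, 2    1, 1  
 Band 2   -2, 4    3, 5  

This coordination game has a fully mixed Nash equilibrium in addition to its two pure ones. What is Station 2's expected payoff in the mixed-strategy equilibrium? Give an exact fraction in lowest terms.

3

Station 1 mixes with probability p on Band 3, chosen so Station 2 is indifferent: 2p + 4(1−p) = 1p + 5(1−p) gives p = 1/2.
Station 2's expected payoff is 2·1/2 + 4·1/2 = 3.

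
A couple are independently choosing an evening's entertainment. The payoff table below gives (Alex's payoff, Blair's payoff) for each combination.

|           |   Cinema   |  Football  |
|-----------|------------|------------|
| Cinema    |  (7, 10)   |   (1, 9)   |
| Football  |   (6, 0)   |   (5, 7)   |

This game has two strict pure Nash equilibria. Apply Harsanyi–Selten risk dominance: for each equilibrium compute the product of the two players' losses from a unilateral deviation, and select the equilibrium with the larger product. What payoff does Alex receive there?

5

At both Cinema: Alex loses 7 − 6 = 1 by deviating; Blair loses 10 − 9 = 1. Product = 1·1 = 1.
At both Football: Alex loses 5 − 1 = 4 by deviating; Blair loses 7 − 0 = 7. Product = 4·7 = 28.
28 > 1, so both Football is risk-dominant. Alex's payoff there is 5.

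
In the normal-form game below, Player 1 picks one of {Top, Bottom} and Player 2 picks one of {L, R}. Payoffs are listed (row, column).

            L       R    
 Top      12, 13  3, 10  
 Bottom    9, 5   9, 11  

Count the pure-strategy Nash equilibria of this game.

(Top, L): Player 1 gets 12 (best alternative 9); Player 2 gets 13 (best alternative 10). Neither deviates — NE.
(Bottom, R): Player 1 gets 9 (best alternative 3); Player 2 gets 11 (best alternative 5). Neither deviates — NE.
(Bottom, L) is not a NE: Player 1 would switch to Top (12 > 9).
No other cell survives both best-response checks, so there are 2 pure NE.

2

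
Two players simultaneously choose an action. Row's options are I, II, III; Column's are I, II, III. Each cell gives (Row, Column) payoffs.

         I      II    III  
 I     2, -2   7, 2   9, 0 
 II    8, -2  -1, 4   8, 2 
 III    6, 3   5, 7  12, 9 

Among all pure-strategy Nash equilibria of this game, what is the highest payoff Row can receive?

12

(I, II) is a pure NE (Row: 7 ≥ 5; Column: 2 ≥ 0). Row gets 7.
Both III is a pure NE (Row: 12 ≥ 9; Column: 9 ≥ 7). Row gets 12.
Every other cell has a profitable deviation for at least one player. Highest of {7, 12} is 12.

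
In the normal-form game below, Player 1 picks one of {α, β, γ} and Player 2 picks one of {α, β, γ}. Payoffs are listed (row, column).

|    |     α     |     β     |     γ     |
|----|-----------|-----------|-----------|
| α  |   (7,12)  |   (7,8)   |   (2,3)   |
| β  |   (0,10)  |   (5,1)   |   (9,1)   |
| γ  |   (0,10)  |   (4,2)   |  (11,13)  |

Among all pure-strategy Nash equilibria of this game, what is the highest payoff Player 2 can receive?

Both α is a pure NE (Player 1: 7 ≥ 0; Player 2: 12 ≥ 8). Player 2 gets 12.
Both γ is a pure NE (Player 1: 11 ≥ 9; Player 2: 13 ≥ 10). Player 2 gets 13.
Every other cell has a profitable deviation for at least one player. Highest of {12, 13} is 13.

13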